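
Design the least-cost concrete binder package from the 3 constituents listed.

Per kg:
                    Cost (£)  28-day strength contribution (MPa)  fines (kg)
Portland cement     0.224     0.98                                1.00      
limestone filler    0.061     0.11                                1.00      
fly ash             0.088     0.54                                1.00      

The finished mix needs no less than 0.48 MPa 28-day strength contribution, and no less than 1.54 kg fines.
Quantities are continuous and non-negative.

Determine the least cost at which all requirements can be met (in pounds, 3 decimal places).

£0.113

Set it up as a linear program. Let x1 = kg of Portland cement, x2 = kg of limestone filler, x3 = kg of fly ash.
min 0.224x1 + 0.061x2 + 0.088x3 s.t.:
  0.98x1 + 0.11x2 + 0.54x3 ≥ 0.48   (28-day strength contribution)
  1x1 + 1x2 + 1x3 ≥ 1.54   (fines)
  x1, x2, x3 ≥ 0.
The optimal basis is {limestone filler, fly ash}; Portland cement drops out. There the 28-day strength contribution and fines constraints are tight.
So limestone filler = 0.8177 kg, fly ash = 0.7223 kg.
Objective = 0.061·0.8177 + 0.088·0.7223 = 0.11344.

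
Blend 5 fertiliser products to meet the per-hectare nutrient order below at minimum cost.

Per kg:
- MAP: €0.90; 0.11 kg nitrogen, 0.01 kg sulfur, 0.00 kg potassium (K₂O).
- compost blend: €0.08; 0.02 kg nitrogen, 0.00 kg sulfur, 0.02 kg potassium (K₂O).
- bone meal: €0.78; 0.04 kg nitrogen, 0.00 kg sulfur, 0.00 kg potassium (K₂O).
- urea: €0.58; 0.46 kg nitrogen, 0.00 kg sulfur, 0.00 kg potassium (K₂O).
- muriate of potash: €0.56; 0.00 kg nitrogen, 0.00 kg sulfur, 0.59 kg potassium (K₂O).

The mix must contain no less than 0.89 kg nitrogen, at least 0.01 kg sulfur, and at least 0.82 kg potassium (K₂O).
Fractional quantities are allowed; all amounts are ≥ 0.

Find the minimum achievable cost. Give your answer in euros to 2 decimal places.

Let x1 = kg of MAP, x2 = kg of compost blend, x3 = kg of bone meal, x4 = kg of urea, x5 = kg of muriate of potash.
Minimize 0.9x1 + 0.08x2 + 0.78x3 + 0.58x4 + 0.56x5 subject to:
  0.11x1 + 0.02x2 + 0.04x3 + 0.46x4 ≥ 0.89   (nitrogen)
  0.01x1 ≥ 0.01   (sulfur)
  0.02x2 + 0.59x5 ≥ 0.82   (potassium (K₂O))
  x1, x2, x3, x4, x5 ≥ 0.
The cheapest feasible vertex uses only MAP, urea, muriate of potash; compost blend, bone meal are not used. The nitrogen, sulfur, potassium (K₂O) requirements are met with equality.
Optimal quantities: MAP = 1 kg, urea = 1.696 kg, muriate of potash = 1.39 kg.
Total cost: 0.9·1 + 0.58·1.696 + 0.56·1.39 = 2.6621.

€2.66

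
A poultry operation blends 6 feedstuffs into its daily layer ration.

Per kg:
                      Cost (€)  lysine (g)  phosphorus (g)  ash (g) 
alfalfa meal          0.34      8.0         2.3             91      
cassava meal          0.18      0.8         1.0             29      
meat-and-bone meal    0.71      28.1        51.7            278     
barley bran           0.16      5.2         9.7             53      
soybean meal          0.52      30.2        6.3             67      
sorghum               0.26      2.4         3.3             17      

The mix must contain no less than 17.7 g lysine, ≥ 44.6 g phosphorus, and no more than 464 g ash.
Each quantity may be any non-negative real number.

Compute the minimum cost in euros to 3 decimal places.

€0.612

Let x1 = kg of alfalfa meal, x2 = kg of cassava meal, x3 = kg of meat-and-bone meal, x4 = kg of barley bran, x5 = kg of soybean meal, x6 = kg of sorghum.
Minimise 0.34x1 + 0.18x2 + 0.71x3 + 0.16x4 + 0.52x5 + 0.26x6 with:
  8x1 + 0.8x2 + 28.1x3 + 5.2x4 + 30.2x5 + 2.4x6 ≥ 17.7   (lysine)
  2.3x1 + 1x2 + 51.7x3 + 9.7x4 + 6.3x5 + 3.3x6 ≥ 44.6   (phosphorus)
  91x1 + 29x2 + 278x3 + 53x4 + 67x5 + 17x6 ≤ 464   (ash)
  x1, x2, x3, x4, x5, x6 ≥ 0.
The cheapest feasible vertex uses only meat-and-bone meal; alfalfa meal, cassava meal, barley bran, soybean meal, sorghum are not used. The phosphorus requirement is met with equality.
Solving gives x3 = 0.86267.
Cost = 0.71·0.86267 = 0.612496.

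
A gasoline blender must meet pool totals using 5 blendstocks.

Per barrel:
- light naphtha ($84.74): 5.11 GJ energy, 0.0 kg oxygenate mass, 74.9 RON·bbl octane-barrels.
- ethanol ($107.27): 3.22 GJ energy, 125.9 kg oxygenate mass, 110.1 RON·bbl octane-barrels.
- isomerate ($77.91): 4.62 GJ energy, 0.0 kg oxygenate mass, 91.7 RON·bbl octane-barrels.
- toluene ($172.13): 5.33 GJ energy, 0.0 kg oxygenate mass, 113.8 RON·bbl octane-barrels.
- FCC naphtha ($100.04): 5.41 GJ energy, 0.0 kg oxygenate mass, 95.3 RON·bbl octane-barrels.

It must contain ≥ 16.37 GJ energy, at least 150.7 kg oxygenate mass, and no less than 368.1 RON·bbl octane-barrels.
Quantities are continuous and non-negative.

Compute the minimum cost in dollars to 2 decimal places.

Set it up as a linear program. Let x1 = barrels of light naphtha, x2 = barrels of ethanol, x3 = barrels of isomerate, x4 = barrels of toluene, x5 = barrels of FCC naphtha.
Minimise 84.74x1 + 107.27x2 + 77.91x3 + 172.13x4 + 100.04x5 s.t.:
  5.11x1 + 3.22x2 + 4.62x3 + 5.33x4 + 5.41x5 ≥ 16.37   (energy)
  125.9x2 ≥ 150.7   (oxygenate mass)
  74.9x1 + 110.1x2 + 91.7x3 + 113.8x4 + 95.3x5 ≥ 368.1   (octane-barrels)
  x1, x2, x3, x4, x5 ≥ 0.
The optimal basis is {light naphtha, ethanol, isomerate}; toluene, FCC naphtha drop out. The energy, oxygenate mass, octane-barrels requirements are met with equality.
So light naphtha = 0.45638 barrels, ethanol = 1.197 barrels, isomerate = 2.2042 barrels.
Objective = 84.74·0.45638 + 107.27·1.197 + 77.91·2.2042 = 338.8051.

$338.81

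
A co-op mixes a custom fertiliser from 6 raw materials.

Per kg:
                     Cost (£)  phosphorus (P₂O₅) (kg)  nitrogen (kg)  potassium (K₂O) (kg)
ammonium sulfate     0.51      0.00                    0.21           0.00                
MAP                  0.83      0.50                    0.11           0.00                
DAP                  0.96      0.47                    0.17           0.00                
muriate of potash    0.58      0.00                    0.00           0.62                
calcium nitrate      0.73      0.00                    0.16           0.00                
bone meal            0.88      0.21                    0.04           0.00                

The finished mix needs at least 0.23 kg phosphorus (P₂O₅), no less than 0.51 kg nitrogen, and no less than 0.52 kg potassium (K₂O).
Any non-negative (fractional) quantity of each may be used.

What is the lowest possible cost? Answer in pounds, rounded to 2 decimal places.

£1.98

This is a linear program. Let x1 = kg of ammonium sulfate, x2 = kg of MAP, x3 = kg of DAP, x4 = kg of muriate of potash, x5 = kg of calcium nitrate, x6 = kg of bone meal.
Minimise 0.51x1 + 0.83x2 + 0.96x3 + 0.58x4 + 0.73x5 + 0.88x6 with:
  0.5x2 + 0.47x3 + 0.21x6 ≥ 0.23   (phosphorus (P₂O₅))
  0.21x1 + 0.11x2 + 0.17x3 + 0.16x5 + 0.04x6 ≥ 0.51   (nitrogen)
  0.62x4 ≥ 0.52   (potassium (K₂O))
  x1, x2, x3, x4, x5, x6 ≥ 0.
The optimal basis is {ammonium sulfate, MAP, muriate of potash}; DAP, calcium nitrate, bone meal drop out. The phosphorus (P₂O₅), nitrogen, potassium (K₂O) requirements are met with equality.
So ammonium sulfate = 2.188 kg, MAP = 0.46 kg, muriate of potash = 0.8387 kg.
Total cost: 0.51·2.188 + 0.83·0.46 + 0.58·0.8387 = 1.9841.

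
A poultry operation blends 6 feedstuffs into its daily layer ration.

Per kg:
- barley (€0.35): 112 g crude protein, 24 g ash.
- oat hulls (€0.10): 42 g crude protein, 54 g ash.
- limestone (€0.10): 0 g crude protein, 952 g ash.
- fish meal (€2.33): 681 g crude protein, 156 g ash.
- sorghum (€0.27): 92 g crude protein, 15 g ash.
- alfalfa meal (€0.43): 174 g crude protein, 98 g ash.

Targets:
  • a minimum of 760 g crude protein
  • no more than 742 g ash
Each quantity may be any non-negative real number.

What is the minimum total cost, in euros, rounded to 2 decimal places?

This is a linear program. Let x1 = kg of barley, x2 = kg of oat hulls, x3 = kg of limestone, x4 = kg of fish meal, x5 = kg of sorghum, x6 = kg of alfalfa meal.
min 0.35x1 + 0.1x2 + 0.1x3 + 2.33x4 + 0.27x5 + 0.43x6 with:
  112x1 + 42x2 + 681x4 + 92x5 + 174x6 ≥ 760   (crude protein)
  24x1 + 54x2 + 952x3 + 156x4 + 15x5 + 98x6 ≤ 742   (ash)
  x1, x2, x3, x4, x5, x6 ≥ 0.
At the optimum only oat hulls, alfalfa meal are positive (barley, limestone, fish meal, sorghum = 0). There the crude protein and ash constraints are tight.
So oat hulls = 10.35 kg, alfalfa meal = 1.87 kg.
Total cost: 0.1·10.35 + 0.43·1.87 = 1.8391.

€1.84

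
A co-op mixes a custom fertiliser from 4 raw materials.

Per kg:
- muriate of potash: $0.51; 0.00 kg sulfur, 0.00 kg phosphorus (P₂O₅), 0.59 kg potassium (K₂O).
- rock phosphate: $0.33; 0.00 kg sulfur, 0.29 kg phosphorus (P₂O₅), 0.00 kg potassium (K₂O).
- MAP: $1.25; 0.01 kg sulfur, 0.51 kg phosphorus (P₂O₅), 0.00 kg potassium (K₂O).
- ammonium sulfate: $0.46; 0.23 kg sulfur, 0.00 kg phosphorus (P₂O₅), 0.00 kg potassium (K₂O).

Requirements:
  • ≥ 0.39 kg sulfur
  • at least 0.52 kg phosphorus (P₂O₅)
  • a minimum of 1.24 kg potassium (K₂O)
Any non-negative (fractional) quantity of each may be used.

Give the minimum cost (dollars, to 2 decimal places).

Let x1 = kg of muriate of potash, x2 = kg of rock phosphate, x3 = kg of MAP, x4 = kg of ammonium sulfate.
Minimize 0.51x1 + 0.33x2 + 1.25x3 + 0.46x4 subject to:
  0.01x3 + 0.23x4 ≥ 0.39   (sulfur)
  0.29x2 + 0.51x3 ≥ 0.52   (phosphorus (P₂O₅))
  0.59x1 ≥ 1.24   (potassium (K₂O))
  x1, x2, x3, x4 ≥ 0.
At the optimum only muriate of potash, rock phosphate, ammonium sulfate are positive (MAP = 0). The sulfur, phosphorus (P₂O₅), potassium (K₂O) requirements are met with equality.
Solving gives x1 = 2.102, x2 = 1.793, x4 = 1.696.
Objective = 0.51·2.102 + 0.33·1.793 + 0.46·1.696 = 2.4439.

$2.44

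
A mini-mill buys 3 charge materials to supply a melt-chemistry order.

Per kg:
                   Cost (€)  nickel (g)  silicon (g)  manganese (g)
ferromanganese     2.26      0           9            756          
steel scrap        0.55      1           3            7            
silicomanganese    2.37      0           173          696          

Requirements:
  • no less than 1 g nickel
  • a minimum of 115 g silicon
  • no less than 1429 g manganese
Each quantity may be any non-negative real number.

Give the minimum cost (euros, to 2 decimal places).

€4.97

Let x1 = kg of ferromanganese, x2 = kg of steel scrap, x3 = kg of silicomanganese.
Minimize 2.26x1 + 0.55x2 + 2.37x3 subject to:
  1x2 ≥ 1   (nickel)
  9x1 + 3x2 + 173x3 ≥ 115   (silicon)
  756x1 + 7x2 + 696x3 ≥ 1429   (manganese)
  x1, x2, x3 ≥ 0.
The optimal mix uses every input. Binding constraints: nickel, silicon, manganese.
Solving gives x1 = 1.35, x2 = 1, x3 = 0.5772.
Cost = 2.26·1.35 + 0.55·1 + 2.37·0.5772 = 4.9690.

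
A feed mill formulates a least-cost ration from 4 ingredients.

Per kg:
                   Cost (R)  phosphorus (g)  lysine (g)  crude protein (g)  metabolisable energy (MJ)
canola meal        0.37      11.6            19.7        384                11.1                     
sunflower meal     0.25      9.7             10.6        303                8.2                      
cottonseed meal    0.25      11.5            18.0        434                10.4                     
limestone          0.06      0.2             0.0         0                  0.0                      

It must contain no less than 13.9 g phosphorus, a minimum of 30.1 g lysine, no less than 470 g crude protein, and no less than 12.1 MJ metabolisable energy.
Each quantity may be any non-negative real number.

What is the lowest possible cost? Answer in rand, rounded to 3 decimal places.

R0.418

Let x1 = kg of canola meal, x2 = kg of sunflower meal, x3 = kg of cottonseed meal, x4 = kg of limestone.
Minimize 0.37x1 + 0.25x2 + 0.25x3 + 0.06x4 with:
  11.6x1 + 9.7x2 + 11.5x3 + 0.2x4 ≥ 13.9   (phosphorus)
  19.7x1 + 10.6x2 + 18x3 ≥ 30.1   (lysine)
  384x1 + 303x2 + 434x3 ≥ 470   (crude protein)
  11.1x1 + 8.2x2 + 10.4x3 ≥ 12.1   (metabolisable energy)
  x1, x2, x3, x4 ≥ 0.
The optimal basis is {cottonseed meal}; canola meal, sunflower meal, limestone drop out. There the lysine constraint is tight.
Optimal quantities: cottonseed meal = 1.672 kg.
Cost = 0.25·1.672 = 0.41800.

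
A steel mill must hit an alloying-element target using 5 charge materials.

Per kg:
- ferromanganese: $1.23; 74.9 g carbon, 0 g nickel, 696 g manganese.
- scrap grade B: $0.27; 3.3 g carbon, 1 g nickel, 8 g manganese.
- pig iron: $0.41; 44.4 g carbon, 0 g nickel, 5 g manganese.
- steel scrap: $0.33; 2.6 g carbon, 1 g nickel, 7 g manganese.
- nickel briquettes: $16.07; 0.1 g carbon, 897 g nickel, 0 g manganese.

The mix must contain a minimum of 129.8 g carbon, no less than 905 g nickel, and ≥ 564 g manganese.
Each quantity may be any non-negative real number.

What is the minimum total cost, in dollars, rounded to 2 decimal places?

$17.84

Let x1 = kg of ferromanganese, x2 = kg of scrap grade B, x3 = kg of pig iron, x4 = kg of steel scrap, x5 = kg of nickel briquettes.
Minimise 1.23x1 + 0.27x2 + 0.41x3 + 0.33x4 + 16.07x5 s.t.:
  74.9x1 + 3.3x2 + 44.4x3 + 2.6x4 + 0.1x5 ≥ 129.8   (carbon)
  1x2 + 1x4 + 897x5 ≥ 905   (nickel)
  696x1 + 8x2 + 5x3 + 7x4 ≥ 564   (manganese)
  x1, x2, x3, x4, x5 ≥ 0.
The minimum-cost mix takes nothing from scrap grade B, steel scrap — only ferromanganese, pig iron, nickel briquettes. There the carbon, nickel, manganese constraints are tight.
So ferromanganese = 0.799 kg, pig iron = 1.573 kg, nickel briquettes = 1.009 kg.
Total cost: 1.23·0.799 + 0.41·1.573 + 16.07·1.009 = 17.8423.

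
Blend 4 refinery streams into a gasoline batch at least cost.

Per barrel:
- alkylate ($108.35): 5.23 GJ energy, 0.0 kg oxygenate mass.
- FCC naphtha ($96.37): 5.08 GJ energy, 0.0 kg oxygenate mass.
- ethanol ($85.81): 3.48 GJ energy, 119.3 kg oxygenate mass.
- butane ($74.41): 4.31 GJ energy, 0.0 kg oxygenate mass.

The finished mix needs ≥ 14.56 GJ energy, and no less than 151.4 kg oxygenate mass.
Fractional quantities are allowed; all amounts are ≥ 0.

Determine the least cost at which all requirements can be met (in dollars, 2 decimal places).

This is a linear program. Let x1 = barrels of alkylate, x2 = barrels of FCC naphtha, x3 = barrels of ethanol, x4 = barrels of butane.
Minimise 108.35x1 + 96.37x2 + 85.81x3 + 74.41x4 with:
  5.23x1 + 5.08x2 + 3.48x3 + 4.31x4 ≥ 14.56   (energy)
  119.3x3 ≥ 151.4   (oxygenate mass)
  x1, x2, x3, x4 ≥ 0.
The cheapest feasible vertex uses only ethanol, butane; alkylate, FCC naphtha are not used. Binding constraints: energy and oxygenate mass.
That vertex is x3 = 1.26907, x4 = 2.35351.
Objective = 85.81·1.26907 + 74.41·2.35351 = 284.0236.

$284.02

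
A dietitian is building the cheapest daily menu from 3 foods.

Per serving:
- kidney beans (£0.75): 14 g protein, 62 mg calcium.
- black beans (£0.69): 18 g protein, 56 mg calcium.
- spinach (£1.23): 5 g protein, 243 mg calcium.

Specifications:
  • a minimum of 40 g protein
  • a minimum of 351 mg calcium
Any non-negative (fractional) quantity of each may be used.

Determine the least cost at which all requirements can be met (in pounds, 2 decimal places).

This is a linear program. Let x1 = servings of kidney beans, x2 = servings of black beans, x3 = servings of spinach.
Minimise 0.75x1 + 0.69x2 + 1.23x3 with:
  14x1 + 18x2 + 5x3 ≥ 40   (protein)
  62x1 + 56x2 + 243x3 ≥ 351   (calcium)
  x1, x2, x3 ≥ 0.
At the optimum only black beans, spinach are positive (kidney beans = 0). There the protein and calcium constraints are tight.
Solving gives x2 = 1.946, x3 = 0.9961.
Cost = 0.69·1.946 + 1.23·0.9961 = 2.5679.

£2.57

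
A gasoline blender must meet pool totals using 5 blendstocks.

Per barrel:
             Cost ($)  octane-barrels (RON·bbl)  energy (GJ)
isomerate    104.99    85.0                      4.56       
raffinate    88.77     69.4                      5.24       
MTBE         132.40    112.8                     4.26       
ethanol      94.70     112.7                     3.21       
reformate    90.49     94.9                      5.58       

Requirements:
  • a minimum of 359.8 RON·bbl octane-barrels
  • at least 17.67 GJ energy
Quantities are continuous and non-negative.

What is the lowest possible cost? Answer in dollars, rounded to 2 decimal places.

Treat it as an LP. Let x1 = barrels of isomerate, x2 = barrels of raffinate, x3 = barrels of MTBE, x4 = barrels of ethanol, x5 = barrels of reformate.
min 104.99x1 + 88.77x2 + 132.4x3 + 94.7x4 + 90.49x5 s.t.:
  85x1 + 69.4x2 + 112.8x3 + 112.7x4 + 94.9x5 ≥ 359.8   (octane-barrels)
  4.56x1 + 5.24x2 + 4.26x3 + 3.21x4 + 5.58x5 ≥ 17.67   (energy)
  x1, x2, x3, x4, x5 ≥ 0.
The cheapest feasible vertex uses only ethanol, reformate; isomerate, raffinate, MTBE are not used. Binding constraints: octane-barrels and energy.
So ethanol = 1.02 barrels, reformate = 2.58 barrels.
Total cost: 94.7·1.02 + 90.49·2.58 = 330.0582.

$330.06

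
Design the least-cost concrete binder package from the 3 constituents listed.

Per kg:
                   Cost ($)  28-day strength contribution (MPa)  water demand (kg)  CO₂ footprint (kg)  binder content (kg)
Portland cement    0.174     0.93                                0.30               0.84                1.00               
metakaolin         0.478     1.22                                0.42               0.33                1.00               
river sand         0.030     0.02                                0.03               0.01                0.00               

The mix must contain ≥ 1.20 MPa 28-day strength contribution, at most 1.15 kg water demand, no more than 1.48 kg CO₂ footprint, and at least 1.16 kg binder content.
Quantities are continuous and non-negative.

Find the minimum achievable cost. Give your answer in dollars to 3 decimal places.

$0.225

Set it up as a linear program. Let x1 = kg of Portland cement, x2 = kg of metakaolin, x3 = kg of river sand.
Minimise 0.174x1 + 0.478x2 + 0.03x3 s.t.:
  0.93x1 + 1.22x2 + 0.02x3 ≥ 1.2   (28-day strength contribution)
  0.3x1 + 0.42x2 + 0.03x3 ≤ 1.15   (water demand)
  0.84x1 + 0.33x2 + 0.01x3 ≤ 1.48   (CO₂ footprint)
  1x1 + 1x2 ≥ 1.16   (binder content)
  x1, x2, x3 ≥ 0.
The cheapest feasible vertex uses only Portland cement; metakaolin, river sand are not used. There the 28-day strength contribution constraint is tight.
That vertex is x1 = 1.2903.
Hence cost = 0.174·1.2903 = $0.22451.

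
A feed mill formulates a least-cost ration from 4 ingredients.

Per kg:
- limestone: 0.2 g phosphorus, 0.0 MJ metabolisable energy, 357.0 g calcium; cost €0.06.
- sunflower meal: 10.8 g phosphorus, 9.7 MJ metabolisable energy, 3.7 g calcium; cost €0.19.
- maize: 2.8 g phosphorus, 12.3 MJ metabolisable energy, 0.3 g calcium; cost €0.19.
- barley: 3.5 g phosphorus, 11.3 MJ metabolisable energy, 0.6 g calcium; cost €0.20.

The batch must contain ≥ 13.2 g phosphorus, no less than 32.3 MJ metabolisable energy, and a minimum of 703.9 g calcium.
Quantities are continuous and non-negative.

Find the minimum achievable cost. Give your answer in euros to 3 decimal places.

€0.642

This is a linear program. Let x1 = kg of limestone, x2 = kg of sunflower meal, x3 = kg of maize, x4 = kg of barley.
min 0.06x1 + 0.19x2 + 0.19x3 + 0.2x4 s.t.:
  0.2x1 + 10.8x2 + 2.8x3 + 3.5x4 ≥ 13.2   (phosphorus)
  9.7x2 + 12.3x3 + 11.3x4 ≥ 32.3   (metabolisable energy)
  357x1 + 3.7x2 + 0.3x3 + 0.6x4 ≥ 703.9   (calcium)
  x1, x2, x3, x4 ≥ 0.
The optimal basis is {limestone, sunflower meal, maize}; barley drops out. There the phosphorus, metabolisable energy, calcium constraints are tight.
So limestone = 1.963 kg, sunflower meal = 0.6348 kg, maize = 2.125 kg.
Total cost: 0.06·1.963 + 0.19·0.6348 + 0.19·2.125 = 0.64214.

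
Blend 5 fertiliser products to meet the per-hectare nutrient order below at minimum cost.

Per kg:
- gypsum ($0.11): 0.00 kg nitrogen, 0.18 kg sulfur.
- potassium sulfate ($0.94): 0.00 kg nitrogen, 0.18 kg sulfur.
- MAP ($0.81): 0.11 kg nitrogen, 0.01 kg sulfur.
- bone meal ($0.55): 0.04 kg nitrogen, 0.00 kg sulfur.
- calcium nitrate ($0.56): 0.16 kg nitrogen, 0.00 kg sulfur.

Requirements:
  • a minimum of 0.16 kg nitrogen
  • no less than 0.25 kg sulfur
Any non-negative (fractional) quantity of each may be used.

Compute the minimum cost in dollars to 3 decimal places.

Set it up as a linear program. Let x1 = kg of gypsum, x2 = kg of potassium sulfate, x3 = kg of MAP, x4 = kg of bone meal, x5 = kg of calcium nitrate.
Minimize 0.11x1 + 0.94x2 + 0.81x3 + 0.55x4 + 0.56x5 with:
  0.11x3 + 0.04x4 + 0.16x5 ≥ 0.16   (nitrogen)
  0.18x1 + 0.18x2 + 0.01x3 ≥ 0.25   (sulfur)
  x1, x2, x3, x4, x5 ≥ 0.
The minimum-cost mix takes nothing from potassium sulfate, MAP, bone meal — only gypsum, calcium nitrate. There the nitrogen and sulfur constraints are tight.
That vertex is x1 = 1.389, x5 = 1.
Hence cost = 0.11·1.389 + 0.56·1 = $0.71279.

$0.713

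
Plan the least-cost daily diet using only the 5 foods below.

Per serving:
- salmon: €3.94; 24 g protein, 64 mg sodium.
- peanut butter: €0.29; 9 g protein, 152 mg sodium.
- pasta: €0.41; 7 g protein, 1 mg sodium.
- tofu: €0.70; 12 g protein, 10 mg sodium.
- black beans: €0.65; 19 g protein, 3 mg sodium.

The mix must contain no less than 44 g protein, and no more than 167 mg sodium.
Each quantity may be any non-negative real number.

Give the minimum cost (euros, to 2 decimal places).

This is a linear program. Let x1 = servings of salmon, x2 = servings of peanut butter, x3 = servings of pasta, x4 = servings of tofu, x5 = servings of black beans.
Minimise 3.94x1 + 0.29x2 + 0.41x3 + 0.7x4 + 0.65x5 s.t.:
  24x1 + 9x2 + 7x3 + 12x4 + 19x5 ≥ 44   (protein)
  64x1 + 152x2 + 1x3 + 10x4 + 3x5 ≤ 167   (sodium)
  x1, x2, x3, x4, x5 ≥ 0.
The optimal basis is {peanut butter, black beans}; salmon, pasta, tofu drop out. There the protein and sodium constraints are tight.
That vertex is x2 = 1.063, x5 = 1.812.
Hence cost = 0.29·1.063 + 0.65·1.812 = €1.4861.

€1.49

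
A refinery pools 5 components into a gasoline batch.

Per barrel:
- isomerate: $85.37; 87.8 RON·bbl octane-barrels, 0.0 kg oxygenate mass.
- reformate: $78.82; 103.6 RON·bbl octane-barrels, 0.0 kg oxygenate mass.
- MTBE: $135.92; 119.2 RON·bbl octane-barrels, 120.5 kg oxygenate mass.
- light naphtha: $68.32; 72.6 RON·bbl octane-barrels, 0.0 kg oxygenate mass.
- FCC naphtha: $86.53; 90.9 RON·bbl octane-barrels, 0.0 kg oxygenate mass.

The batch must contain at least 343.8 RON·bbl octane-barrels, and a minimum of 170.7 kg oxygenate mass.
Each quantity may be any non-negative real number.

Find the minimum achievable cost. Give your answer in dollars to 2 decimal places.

$325.64

Let x1 = barrels of isomerate, x2 = barrels of reformate, x3 = barrels of MTBE, x4 = barrels of light naphtha, x5 = barrels of FCC naphtha.
Minimise 85.37x1 + 78.82x2 + 135.92x3 + 68.32x4 + 86.53x5 s.t.:
  87.8x1 + 103.6x2 + 119.2x3 + 72.6x4 + 90.9x5 ≥ 343.8   (octane-barrels)
  120.5x3 ≥ 170.7   (oxygenate mass)
  x1, x2, x3, x4, x5 ≥ 0.
The minimum-cost mix takes nothing from isomerate, light naphtha, FCC naphtha — only reformate, MTBE. There the octane-barrels and oxygenate mass constraints are tight.
That vertex is x2 = 1.6886, x3 = 1.4166.
Hence cost = 78.82·1.6886 + 135.92·1.4166 = $325.6397.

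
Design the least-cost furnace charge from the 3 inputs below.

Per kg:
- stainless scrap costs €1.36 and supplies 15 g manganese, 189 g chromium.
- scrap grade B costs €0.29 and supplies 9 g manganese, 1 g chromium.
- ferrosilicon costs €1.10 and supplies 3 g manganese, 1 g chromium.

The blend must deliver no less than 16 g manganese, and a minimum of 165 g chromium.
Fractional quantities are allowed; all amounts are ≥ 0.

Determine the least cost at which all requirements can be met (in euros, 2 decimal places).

€1.28

Let x1 = kg of stainless scrap, x2 = kg of scrap grade B, x3 = kg of ferrosilicon.
Minimize 1.36x1 + 0.29x2 + 1.1x3 s.t.:
  15x1 + 9x2 + 3x3 ≥ 16   (manganese)
  189x1 + 1x2 + 1x3 ≥ 165   (chromium)
  x1, x2, x3 ≥ 0.
The optimal basis is {stainless scrap, scrap grade B}; ferrosilicon drops out. The manganese and chromium requirements are met with equality.
That vertex is x1 = 0.8713, x2 = 0.3256.
Cost = 1.36·0.8713 + 0.29·0.3256 = 1.2794.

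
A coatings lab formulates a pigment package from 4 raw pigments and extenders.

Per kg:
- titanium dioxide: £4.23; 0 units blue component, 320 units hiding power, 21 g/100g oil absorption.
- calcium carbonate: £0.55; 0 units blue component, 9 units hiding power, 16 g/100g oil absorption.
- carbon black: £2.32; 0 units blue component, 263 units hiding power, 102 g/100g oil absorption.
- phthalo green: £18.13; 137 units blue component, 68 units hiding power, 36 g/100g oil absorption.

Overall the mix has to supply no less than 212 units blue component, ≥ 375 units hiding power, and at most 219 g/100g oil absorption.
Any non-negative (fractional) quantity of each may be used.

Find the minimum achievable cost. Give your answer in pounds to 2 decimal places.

This is a linear program. Let x1 = kg of titanium dioxide, x2 = kg of calcium carbonate, x3 = kg of carbon black, x4 = kg of phthalo green.
min 4.23x1 + 0.55x2 + 2.32x3 + 18.13x4 subject to:
  137x4 ≥ 212   (blue component)
  320x1 + 9x2 + 263x3 + 68x4 ≥ 375   (hiding power)
  21x1 + 16x2 + 102x3 + 36x4 ≤ 219   (oil absorption)
  x1, x2, x3, x4 ≥ 0.
At the optimum only carbon black, phthalo green are positive (titanium dioxide, calcium carbonate = 0). There the blue component and hiding power constraints are tight.
Solving gives x3 = 1.026, x4 = 1.547.
Total cost: 2.32·1.026 + 18.13·1.547 = 30.4274.

£30.43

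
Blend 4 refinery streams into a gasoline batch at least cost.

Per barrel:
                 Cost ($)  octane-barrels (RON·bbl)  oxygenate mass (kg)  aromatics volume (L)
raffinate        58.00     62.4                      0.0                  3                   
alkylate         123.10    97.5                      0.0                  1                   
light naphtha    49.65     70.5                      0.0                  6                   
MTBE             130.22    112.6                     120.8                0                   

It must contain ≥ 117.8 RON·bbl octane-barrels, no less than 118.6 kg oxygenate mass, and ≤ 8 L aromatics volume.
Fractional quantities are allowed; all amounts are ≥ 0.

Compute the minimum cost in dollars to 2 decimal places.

$132.95

Let x1 = barrels of raffinate, x2 = barrels of alkylate, x3 = barrels of light naphtha, x4 = barrels of MTBE.
Minimize 58x1 + 123.1x2 + 49.65x3 + 130.22x4 with:
  62.4x1 + 97.5x2 + 70.5x3 + 112.6x4 ≥ 117.8   (octane-barrels)
  120.8x4 ≥ 118.6   (oxygenate mass)
  3x1 + 1x2 + 6x3 ≤ 8   (aromatics volume)
  x1, x2, x3, x4 ≥ 0.
The optimal basis is {light naphtha, MTBE}; raffinate, alkylate drop out. Binding constraints: octane-barrels and oxygenate mass.
So light naphtha = 0.1028 barrels, MTBE = 0.9818 barrels.
Hence cost = 49.65·0.1028 + 130.22·0.9818 = $132.9540.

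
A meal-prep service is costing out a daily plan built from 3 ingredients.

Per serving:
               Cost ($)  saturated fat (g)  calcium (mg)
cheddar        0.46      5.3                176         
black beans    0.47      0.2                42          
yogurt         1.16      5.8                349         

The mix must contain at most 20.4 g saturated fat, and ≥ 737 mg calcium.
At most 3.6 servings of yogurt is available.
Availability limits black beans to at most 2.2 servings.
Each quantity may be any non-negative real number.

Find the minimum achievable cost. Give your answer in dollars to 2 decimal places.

Set it up as a linear program. Let x1 = servings of cheddar, x2 = servings of black beans, x3 = servings of yogurt.
min 0.46x1 + 0.47x2 + 1.16x3 with:
  5.3x1 + 0.2x2 + 5.8x3 ≤ 20.4   (saturated fat)
  176x1 + 42x2 + 349x3 ≥ 737   (calcium)
  x3 ≤ 3.6
  x2 ≤ 2.2
  x1, x2, x3 ≥ 0.
The minimum-cost mix takes nothing from black beans — only cheddar, yogurt. Binding constraints: saturated fat and calcium.
Solving gives x1 = 3.432, x3 = 0.3809.
Hence cost = 0.46·3.432 + 1.16·0.3809 = $2.0206.

$2.02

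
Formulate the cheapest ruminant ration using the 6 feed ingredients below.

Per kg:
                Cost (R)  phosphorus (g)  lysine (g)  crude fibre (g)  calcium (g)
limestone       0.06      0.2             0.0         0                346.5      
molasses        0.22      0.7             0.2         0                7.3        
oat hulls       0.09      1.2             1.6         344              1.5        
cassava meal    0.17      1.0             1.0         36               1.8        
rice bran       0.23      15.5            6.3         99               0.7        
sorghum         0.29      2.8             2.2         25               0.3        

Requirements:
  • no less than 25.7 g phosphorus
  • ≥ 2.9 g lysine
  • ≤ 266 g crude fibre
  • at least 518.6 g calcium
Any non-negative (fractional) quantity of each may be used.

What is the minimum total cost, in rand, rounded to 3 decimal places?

R0.467

Treat it as an LP. Let x1 = kg of limestone, x2 = kg of molasses, x3 = kg of oat hulls, x4 = kg of cassava meal, x5 = kg of rice bran, x6 = kg of sorghum.
Minimize 0.06x1 + 0.22x2 + 0.09x3 + 0.17x4 + 0.23x5 + 0.29x6 subject to:
  0.2x1 + 0.7x2 + 1.2x3 + 1x4 + 15.5x5 + 2.8x6 ≥ 25.7   (phosphorus)
  0.2x2 + 1.6x3 + 1x4 + 6.3x5 + 2.2x6 ≥ 2.9   (lysine)
  344x3 + 36x4 + 99x5 + 25x6 ≤ 266   (crude fibre)
  346.5x1 + 7.3x2 + 1.5x3 + 1.8x4 + 0.7x5 + 0.3x6 ≥ 518.6   (calcium)
  x1, x2, x3, x4, x5, x6 ≥ 0.
The optimal basis is {limestone, rice bran}; molasses, oat hulls, cassava meal, sorghum drop out. The phosphorus and calcium requirements are met with equality.
Solving gives x1 = 1.493, x5 = 1.639.
Total cost: 0.06·1.493 + 0.23·1.639 = 0.46655.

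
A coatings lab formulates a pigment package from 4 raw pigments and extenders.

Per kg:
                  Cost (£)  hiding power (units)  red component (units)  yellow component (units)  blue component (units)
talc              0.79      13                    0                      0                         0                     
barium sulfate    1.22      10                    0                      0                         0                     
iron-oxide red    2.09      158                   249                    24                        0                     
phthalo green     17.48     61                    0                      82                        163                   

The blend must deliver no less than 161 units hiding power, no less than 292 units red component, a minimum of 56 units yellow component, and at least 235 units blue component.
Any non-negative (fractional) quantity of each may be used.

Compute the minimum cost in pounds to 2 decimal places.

Let x1 = kg of talc, x2 = kg of barium sulfate, x3 = kg of iron-oxide red, x4 = kg of phthalo green.
min 0.79x1 + 1.22x2 + 2.09x3 + 17.48x4 s.t.:
  13x1 + 10x2 + 158x3 + 61x4 ≥ 161   (hiding power)
  249x3 ≥ 292   (red component)
  24x3 + 82x4 ≥ 56   (yellow component)
  163x4 ≥ 235   (blue component)
  x1, x2, x3, x4 ≥ 0.
The cheapest feasible vertex uses only iron-oxide red, phthalo green; talc, barium sulfate are not used. The red component and blue component requirements are met with equality.
Optimal quantities: iron-oxide red = 1.1727 kg, phthalo green = 1.4417 kg.
Total cost: 2.09·1.1727 + 17.48·1.4417 = 27.6519.

£27.65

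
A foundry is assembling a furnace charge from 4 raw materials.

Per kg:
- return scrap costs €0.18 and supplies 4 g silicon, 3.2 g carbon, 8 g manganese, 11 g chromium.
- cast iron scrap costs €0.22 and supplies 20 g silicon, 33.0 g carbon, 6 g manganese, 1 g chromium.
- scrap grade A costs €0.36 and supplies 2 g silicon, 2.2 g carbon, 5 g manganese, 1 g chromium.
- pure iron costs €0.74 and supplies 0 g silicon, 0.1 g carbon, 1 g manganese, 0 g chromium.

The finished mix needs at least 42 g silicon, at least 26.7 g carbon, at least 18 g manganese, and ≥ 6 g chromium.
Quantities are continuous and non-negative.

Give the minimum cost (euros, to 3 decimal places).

€0.570

Treat it as an LP. Let x1 = kg of return scrap, x2 = kg of cast iron scrap, x3 = kg of scrap grade A, x4 = kg of pure iron.
min 0.18x1 + 0.22x2 + 0.36x3 + 0.74x4 subject to:
  4x1 + 20x2 + 2x3 ≥ 42   (silicon)
  3.2x1 + 33x2 + 2.2x3 + 0.1x4 ≥ 26.7   (carbon)
  8x1 + 6x2 + 5x3 + 1x4 ≥ 18   (manganese)
  11x1 + 1x2 + 1x3 ≥ 6   (chromium)
  x1, x2, x3, x4 ≥ 0.
The cheapest feasible vertex uses only return scrap, cast iron scrap; scrap grade A, pure iron are not used. Binding constraints: silicon and manganese.
So return scrap = 0.7941 kg, cast iron scrap = 1.941 kg.
Hence cost = 0.18·0.7941 + 0.22·1.941 = €0.56996.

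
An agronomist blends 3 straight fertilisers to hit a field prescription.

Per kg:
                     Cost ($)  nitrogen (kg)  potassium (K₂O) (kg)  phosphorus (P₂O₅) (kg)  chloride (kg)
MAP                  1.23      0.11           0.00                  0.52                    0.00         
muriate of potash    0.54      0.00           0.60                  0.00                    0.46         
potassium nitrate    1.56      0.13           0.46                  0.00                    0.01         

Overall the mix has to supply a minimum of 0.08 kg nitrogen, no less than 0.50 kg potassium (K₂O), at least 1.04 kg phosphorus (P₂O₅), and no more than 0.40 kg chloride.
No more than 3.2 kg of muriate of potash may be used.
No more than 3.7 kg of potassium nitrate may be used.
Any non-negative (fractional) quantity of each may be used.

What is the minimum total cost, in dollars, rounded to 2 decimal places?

$2.91

This is a linear program. Let x1 = kg of MAP, x2 = kg of muriate of potash, x3 = kg of potassium nitrate.
min 1.23x1 + 0.54x2 + 1.56x3 with:
  0.11x1 + 0.13x3 ≥ 0.08   (nitrogen)
  0.6x2 + 0.46x3 ≥ 0.5   (potassium (K₂O))
  0.52x1 ≥ 1.04   (phosphorus (P₂O₅))
  0.46x2 + 0.01x3 ≤ 0.4   (chloride)
  x2 ≤ 3.2
  x3 ≤ 3.7
  x1, x2, x3 ≥ 0.
At the optimum only MAP, muriate of potash are positive (potassium nitrate = 0). There the potassium (K₂O) and phosphorus (P₂O₅) constraints are tight.
That vertex is x1 = 2, x2 = 0.8333.
Cost = 1.23·2 + 0.54·0.8333 = 2.9100.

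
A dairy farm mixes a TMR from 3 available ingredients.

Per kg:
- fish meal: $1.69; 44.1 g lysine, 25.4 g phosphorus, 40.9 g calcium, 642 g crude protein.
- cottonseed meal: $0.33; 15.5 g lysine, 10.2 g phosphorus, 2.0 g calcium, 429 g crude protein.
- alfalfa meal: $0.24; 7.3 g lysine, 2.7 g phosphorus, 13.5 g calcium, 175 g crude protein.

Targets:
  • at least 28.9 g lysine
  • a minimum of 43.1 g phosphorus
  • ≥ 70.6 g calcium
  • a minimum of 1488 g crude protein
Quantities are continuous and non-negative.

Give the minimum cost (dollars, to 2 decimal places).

$2.13

Set it up as a linear program. Let x1 = kg of fish meal, x2 = kg of cottonseed meal, x3 = kg of alfalfa meal.
Minimize 1.69x1 + 0.33x2 + 0.24x3 subject to:
  44.1x1 + 15.5x2 + 7.3x3 ≥ 28.9   (lysine)
  25.4x1 + 10.2x2 + 2.7x3 ≥ 43.1   (phosphorus)
  40.9x1 + 2x2 + 13.5x3 ≥ 70.6   (calcium)
  642x1 + 429x2 + 175x3 ≥ 1488   (crude protein)
  x1, x2, x3 ≥ 0.
The optimal basis is {cottonseed meal, alfalfa meal}; fish meal drops out. The phosphorus and calcium requirements are met with equality.
So cottonseed meal = 2.957 kg, alfalfa meal = 4.792 kg.
Total cost: 0.33·2.957 + 0.24·4.792 = 2.1259.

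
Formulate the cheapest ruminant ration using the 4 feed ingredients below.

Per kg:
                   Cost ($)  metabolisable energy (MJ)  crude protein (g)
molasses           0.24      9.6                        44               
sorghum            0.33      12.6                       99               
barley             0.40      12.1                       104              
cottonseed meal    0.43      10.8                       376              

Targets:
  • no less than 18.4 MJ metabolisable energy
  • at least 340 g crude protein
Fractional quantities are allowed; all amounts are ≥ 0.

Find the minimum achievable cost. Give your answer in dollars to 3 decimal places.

This is a linear program. Let x1 = kg of molasses, x2 = kg of sorghum, x3 = kg of barley, x4 = kg of cottonseed meal.
Minimize 0.24x1 + 0.33x2 + 0.4x3 + 0.43x4 subject to:
  9.6x1 + 12.6x2 + 12.1x3 + 10.8x4 ≥ 18.4   (metabolisable energy)
  44x1 + 99x2 + 104x3 + 376x4 ≥ 340   (crude protein)
  x1, x2, x3, x4 ≥ 0.
The minimum-cost mix takes nothing from molasses, barley — only sorghum, cottonseed meal. There the metabolisable energy and crude protein constraints are tight.
That vertex is x2 = 0.885, x4 = 0.6712.
Objective = 0.33·0.885 + 0.43·0.6712 = 0.58067.

$0.581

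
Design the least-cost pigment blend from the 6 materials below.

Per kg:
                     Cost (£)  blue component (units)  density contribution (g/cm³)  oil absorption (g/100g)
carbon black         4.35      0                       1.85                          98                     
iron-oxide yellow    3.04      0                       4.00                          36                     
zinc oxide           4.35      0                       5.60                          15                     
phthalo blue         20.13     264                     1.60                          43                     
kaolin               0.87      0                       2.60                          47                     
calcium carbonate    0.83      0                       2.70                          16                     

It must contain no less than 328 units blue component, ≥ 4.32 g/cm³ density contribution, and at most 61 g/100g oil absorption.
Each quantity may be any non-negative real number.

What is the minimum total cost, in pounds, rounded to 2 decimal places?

Treat it as an LP. Let x1 = kg of carbon black, x2 = kg of iron-oxide yellow, x3 = kg of zinc oxide, x4 = kg of phthalo blue, x5 = kg of kaolin, x6 = kg of calcium carbonate.
Minimize 4.35x1 + 3.04x2 + 4.35x3 + 20.13x4 + 0.87x5 + 0.83x6 s.t.:
  264x4 ≥ 328   (blue component)
  1.85x1 + 4x2 + 5.6x3 + 1.6x4 + 2.6x5 + 2.7x6 ≥ 4.32   (density contribution)
  98x1 + 36x2 + 15x3 + 43x4 + 47x5 + 16x6 ≤ 61   (oil absorption)
  x1, x2, x3, x4, x5, x6 ≥ 0.
The optimal basis is {zinc oxide, phthalo blue, calcium carbonate}; carbon black, iron-oxide yellow, kaolin drop out. There the blue component, density contribution, oil absorption constraints are tight.
Optimal quantities: zinc oxide = 0.34337 kg, phthalo blue = 1.2424 kg, calcium carbonate = 0.15158 kg.
Cost = 4.35·0.34337 + 20.13·1.2424 + 0.83·0.15158 = 26.6290.

£26.63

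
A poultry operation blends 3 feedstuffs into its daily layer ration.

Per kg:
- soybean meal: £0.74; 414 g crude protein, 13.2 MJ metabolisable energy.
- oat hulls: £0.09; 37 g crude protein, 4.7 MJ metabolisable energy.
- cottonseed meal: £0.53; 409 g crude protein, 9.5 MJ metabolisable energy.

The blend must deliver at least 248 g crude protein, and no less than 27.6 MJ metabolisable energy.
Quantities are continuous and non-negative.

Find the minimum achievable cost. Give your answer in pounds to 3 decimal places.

£0.561

Treat it as an LP. Let x1 = kg of soybean meal, x2 = kg of oat hulls, x3 = kg of cottonseed meal.
min 0.74x1 + 0.09x2 + 0.53x3 subject to:
  414x1 + 37x2 + 409x3 ≥ 248   (crude protein)
  13.2x1 + 4.7x2 + 9.5x3 ≥ 27.6   (metabolisable energy)
  x1, x2, x3 ≥ 0.
The cheapest feasible vertex uses only oat hulls, cottonseed meal; soybean meal is not used. There the crude protein and metabolisable energy constraints are tight.
So oat hulls = 5.687 kg, cottonseed meal = 0.09193 kg.
Total cost: 0.09·5.687 + 0.53·0.09193 = 0.56055.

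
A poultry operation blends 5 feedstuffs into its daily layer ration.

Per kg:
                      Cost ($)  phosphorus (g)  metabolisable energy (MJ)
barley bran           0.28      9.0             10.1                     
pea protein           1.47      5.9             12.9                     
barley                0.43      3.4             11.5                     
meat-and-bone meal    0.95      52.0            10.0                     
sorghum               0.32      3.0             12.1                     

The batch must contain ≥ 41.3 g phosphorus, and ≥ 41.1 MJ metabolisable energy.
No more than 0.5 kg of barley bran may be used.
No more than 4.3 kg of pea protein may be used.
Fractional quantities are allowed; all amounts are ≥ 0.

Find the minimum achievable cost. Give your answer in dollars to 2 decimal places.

Let x1 = kg of barley bran, x2 = kg of pea protein, x3 = kg of barley, x4 = kg of meat-and-bone meal, x5 = kg of sorghum.
Minimise 0.28x1 + 1.47x2 + 0.43x3 + 0.95x4 + 0.32x5 with:
  9x1 + 5.9x2 + 3.4x3 + 52x4 + 3x5 ≥ 41.3   (phosphorus)
  10.1x1 + 12.9x2 + 11.5x3 + 10x4 + 12.1x5 ≥ 41.1   (metabolisable energy)
  x1 ≤ 0.5
  x2 ≤ 4.3
  x1, x2, x3, x4, x5 ≥ 0.
The optimal basis is {barley bran, meat-and-bone meal, sorghum}; pea protein, barley drop out. Binding constraints: phosphorus, metabolisable energy, the barley bran cap.
That vertex is x1 = 0.5, x4 = 0.5626, x5 = 2.514.
Cost = 0.28·0.5 + 0.95·0.5626 + 0.32·2.514 = 1.4790.

$1.48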